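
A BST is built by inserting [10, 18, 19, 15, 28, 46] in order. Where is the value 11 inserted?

Starting tree (level order): [10, None, 18, 15, 19, None, None, None, 28, None, 46]
Insertion path: 10 -> 18 -> 15
Result: insert 11 as left child of 15
Final tree (level order): [10, None, 18, 15, 19, 11, None, None, 28, None, None, None, 46]


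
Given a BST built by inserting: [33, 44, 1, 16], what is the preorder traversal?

Tree insertion order: [33, 44, 1, 16]
Tree (level-order array): [33, 1, 44, None, 16]
Preorder traversal: [33, 1, 16, 44]


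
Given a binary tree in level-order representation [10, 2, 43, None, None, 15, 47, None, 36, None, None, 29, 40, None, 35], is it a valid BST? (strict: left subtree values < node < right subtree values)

Level-order array: [10, 2, 43, None, None, 15, 47, None, 36, None, None, 29, 40, None, 35]
Validate using subtree bounds (lo, hi): at each node, require lo < value < hi,
then recurse left with hi=value and right with lo=value.
Preorder trace (stopping at first violation):
  at node 10 with bounds (-inf, +inf): OK
  at node 2 with bounds (-inf, 10): OK
  at node 43 with bounds (10, +inf): OK
  at node 15 with bounds (10, 43): OK
  at node 36 with bounds (15, 43): OK
  at node 29 with bounds (15, 36): OK
  at node 35 with bounds (29, 36): OK
  at node 40 with bounds (36, 43): OK
  at node 47 with bounds (43, +inf): OK
No violation found at any node.
Result: Valid BST


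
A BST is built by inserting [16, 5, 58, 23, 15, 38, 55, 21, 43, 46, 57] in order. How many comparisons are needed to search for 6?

Search path for 6: 16 -> 5 -> 15
Found: False
Comparisons: 3


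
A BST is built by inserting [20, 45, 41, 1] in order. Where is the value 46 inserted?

Starting tree (level order): [20, 1, 45, None, None, 41]
Insertion path: 20 -> 45
Result: insert 46 as right child of 45
Final tree (level order): [20, 1, 45, None, None, 41, 46]


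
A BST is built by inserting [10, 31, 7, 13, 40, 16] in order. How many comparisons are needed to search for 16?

Search path for 16: 10 -> 31 -> 13 -> 16
Found: True
Comparisons: 4


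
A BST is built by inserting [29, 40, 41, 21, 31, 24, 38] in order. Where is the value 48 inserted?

Starting tree (level order): [29, 21, 40, None, 24, 31, 41, None, None, None, 38]
Insertion path: 29 -> 40 -> 41
Result: insert 48 as right child of 41
Final tree (level order): [29, 21, 40, None, 24, 31, 41, None, None, None, 38, None, 48]


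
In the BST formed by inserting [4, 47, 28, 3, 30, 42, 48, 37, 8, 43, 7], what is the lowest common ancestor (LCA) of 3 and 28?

Tree insertion order: [4, 47, 28, 3, 30, 42, 48, 37, 8, 43, 7]
Tree (level-order array): [4, 3, 47, None, None, 28, 48, 8, 30, None, None, 7, None, None, 42, None, None, 37, 43]
In a BST, the LCA of p=3, q=28 is the first node v on the
root-to-leaf path with p <= v <= q (go left if both < v, right if both > v).
Walk from root:
  at 4: 3 <= 4 <= 28, this is the LCA
LCA = 4


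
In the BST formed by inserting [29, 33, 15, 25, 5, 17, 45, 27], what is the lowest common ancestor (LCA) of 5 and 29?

Tree insertion order: [29, 33, 15, 25, 5, 17, 45, 27]
Tree (level-order array): [29, 15, 33, 5, 25, None, 45, None, None, 17, 27]
In a BST, the LCA of p=5, q=29 is the first node v on the
root-to-leaf path with p <= v <= q (go left if both < v, right if both > v).
Walk from root:
  at 29: 5 <= 29 <= 29, this is the LCA
LCA = 29


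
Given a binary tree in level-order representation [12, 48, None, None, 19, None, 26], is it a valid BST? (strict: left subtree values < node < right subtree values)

Level-order array: [12, 48, None, None, 19, None, 26]
Validate using subtree bounds (lo, hi): at each node, require lo < value < hi,
then recurse left with hi=value and right with lo=value.
Preorder trace (stopping at first violation):
  at node 12 with bounds (-inf, +inf): OK
  at node 48 with bounds (-inf, 12): VIOLATION
Node 48 violates its bound: not (-inf < 48 < 12).
Result: Not a valid BST


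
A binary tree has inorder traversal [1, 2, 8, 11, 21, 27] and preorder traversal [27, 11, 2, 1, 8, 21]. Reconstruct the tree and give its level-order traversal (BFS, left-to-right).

Inorder:  [1, 2, 8, 11, 21, 27]
Preorder: [27, 11, 2, 1, 8, 21]
Algorithm: preorder visits root first, so consume preorder in order;
for each root, split the current inorder slice at that value into
left-subtree inorder and right-subtree inorder, then recurse.
Recursive splits:
  root=27; inorder splits into left=[1, 2, 8, 11, 21], right=[]
  root=11; inorder splits into left=[1, 2, 8], right=[21]
  root=2; inorder splits into left=[1], right=[8]
  root=1; inorder splits into left=[], right=[]
  root=8; inorder splits into left=[], right=[]
  root=21; inorder splits into left=[], right=[]
Reconstructed level-order: [27, 11, 2, 21, 1, 8]


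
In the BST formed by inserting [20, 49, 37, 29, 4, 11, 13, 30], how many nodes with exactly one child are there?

Tree built from: [20, 49, 37, 29, 4, 11, 13, 30]
Tree (level-order array): [20, 4, 49, None, 11, 37, None, None, 13, 29, None, None, None, None, 30]
Rule: These are nodes with exactly 1 non-null child.
Per-node child counts:
  node 20: 2 child(ren)
  node 4: 1 child(ren)
  node 11: 1 child(ren)
  node 13: 0 child(ren)
  node 49: 1 child(ren)
  node 37: 1 child(ren)
  node 29: 1 child(ren)
  node 30: 0 child(ren)
Matching nodes: [4, 11, 49, 37, 29]
Count of nodes with exactly one child: 5


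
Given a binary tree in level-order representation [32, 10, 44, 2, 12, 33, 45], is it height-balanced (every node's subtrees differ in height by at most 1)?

Tree (level-order array): [32, 10, 44, 2, 12, 33, 45]
Definition: a tree is height-balanced if, at every node, |h(left) - h(right)| <= 1 (empty subtree has height -1).
Bottom-up per-node check:
  node 2: h_left=-1, h_right=-1, diff=0 [OK], height=0
  node 12: h_left=-1, h_right=-1, diff=0 [OK], height=0
  node 10: h_left=0, h_right=0, diff=0 [OK], height=1
  node 33: h_left=-1, h_right=-1, diff=0 [OK], height=0
  node 45: h_left=-1, h_right=-1, diff=0 [OK], height=0
  node 44: h_left=0, h_right=0, diff=0 [OK], height=1
  node 32: h_left=1, h_right=1, diff=0 [OK], height=2
All nodes satisfy the balance condition.
Result: Balanced


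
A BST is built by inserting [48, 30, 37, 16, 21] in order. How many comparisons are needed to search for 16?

Search path for 16: 48 -> 30 -> 16
Found: True
Comparisons: 3


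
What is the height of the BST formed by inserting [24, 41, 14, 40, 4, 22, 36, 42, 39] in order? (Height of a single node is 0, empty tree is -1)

Insertion order: [24, 41, 14, 40, 4, 22, 36, 42, 39]
Tree (level-order array): [24, 14, 41, 4, 22, 40, 42, None, None, None, None, 36, None, None, None, None, 39]
Compute height bottom-up (empty subtree = -1):
  height(4) = 1 + max(-1, -1) = 0
  height(22) = 1 + max(-1, -1) = 0
  height(14) = 1 + max(0, 0) = 1
  height(39) = 1 + max(-1, -1) = 0
  height(36) = 1 + max(-1, 0) = 1
  height(40) = 1 + max(1, -1) = 2
  height(42) = 1 + max(-1, -1) = 0
  height(41) = 1 + max(2, 0) = 3
  height(24) = 1 + max(1, 3) = 4
Height = 4


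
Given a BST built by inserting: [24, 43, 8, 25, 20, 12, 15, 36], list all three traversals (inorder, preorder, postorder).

Tree insertion order: [24, 43, 8, 25, 20, 12, 15, 36]
Tree (level-order array): [24, 8, 43, None, 20, 25, None, 12, None, None, 36, None, 15]
Inorder (L, root, R): [8, 12, 15, 20, 24, 25, 36, 43]
Preorder (root, L, R): [24, 8, 20, 12, 15, 43, 25, 36]
Postorder (L, R, root): [15, 12, 20, 8, 36, 25, 43, 24]


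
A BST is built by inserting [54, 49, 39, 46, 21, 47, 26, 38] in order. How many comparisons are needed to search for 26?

Search path for 26: 54 -> 49 -> 39 -> 21 -> 26
Found: True
Comparisons: 5


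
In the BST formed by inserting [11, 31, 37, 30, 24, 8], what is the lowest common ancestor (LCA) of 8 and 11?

Tree insertion order: [11, 31, 37, 30, 24, 8]
Tree (level-order array): [11, 8, 31, None, None, 30, 37, 24]
In a BST, the LCA of p=8, q=11 is the first node v on the
root-to-leaf path with p <= v <= q (go left if both < v, right if both > v).
Walk from root:
  at 11: 8 <= 11 <= 11, this is the LCA
LCA = 11


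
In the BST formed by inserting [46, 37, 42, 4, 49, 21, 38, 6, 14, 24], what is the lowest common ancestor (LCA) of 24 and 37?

Tree insertion order: [46, 37, 42, 4, 49, 21, 38, 6, 14, 24]
Tree (level-order array): [46, 37, 49, 4, 42, None, None, None, 21, 38, None, 6, 24, None, None, None, 14]
In a BST, the LCA of p=24, q=37 is the first node v on the
root-to-leaf path with p <= v <= q (go left if both < v, right if both > v).
Walk from root:
  at 46: both 24 and 37 < 46, go left
  at 37: 24 <= 37 <= 37, this is the LCA
LCA = 37


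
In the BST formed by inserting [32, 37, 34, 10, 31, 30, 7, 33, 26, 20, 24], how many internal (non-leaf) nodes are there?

Tree built from: [32, 37, 34, 10, 31, 30, 7, 33, 26, 20, 24]
Tree (level-order array): [32, 10, 37, 7, 31, 34, None, None, None, 30, None, 33, None, 26, None, None, None, 20, None, None, 24]
Rule: An internal node has at least one child.
Per-node child counts:
  node 32: 2 child(ren)
  node 10: 2 child(ren)
  node 7: 0 child(ren)
  node 31: 1 child(ren)
  node 30: 1 child(ren)
  node 26: 1 child(ren)
  node 20: 1 child(ren)
  node 24: 0 child(ren)
  node 37: 1 child(ren)
  node 34: 1 child(ren)
  node 33: 0 child(ren)
Matching nodes: [32, 10, 31, 30, 26, 20, 37, 34]
Count of internal (non-leaf) nodes: 8


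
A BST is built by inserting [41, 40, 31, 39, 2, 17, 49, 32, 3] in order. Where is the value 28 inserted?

Starting tree (level order): [41, 40, 49, 31, None, None, None, 2, 39, None, 17, 32, None, 3]
Insertion path: 41 -> 40 -> 31 -> 2 -> 17
Result: insert 28 as right child of 17
Final tree (level order): [41, 40, 49, 31, None, None, None, 2, 39, None, 17, 32, None, 3, 28]


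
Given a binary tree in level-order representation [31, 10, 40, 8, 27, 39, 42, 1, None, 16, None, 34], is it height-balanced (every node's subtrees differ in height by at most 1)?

Tree (level-order array): [31, 10, 40, 8, 27, 39, 42, 1, None, 16, None, 34]
Definition: a tree is height-balanced if, at every node, |h(left) - h(right)| <= 1 (empty subtree has height -1).
Bottom-up per-node check:
  node 1: h_left=-1, h_right=-1, diff=0 [OK], height=0
  node 8: h_left=0, h_right=-1, diff=1 [OK], height=1
  node 16: h_left=-1, h_right=-1, diff=0 [OK], height=0
  node 27: h_left=0, h_right=-1, diff=1 [OK], height=1
  node 10: h_left=1, h_right=1, diff=0 [OK], height=2
  node 34: h_left=-1, h_right=-1, diff=0 [OK], height=0
  node 39: h_left=0, h_right=-1, diff=1 [OK], height=1
  node 42: h_left=-1, h_right=-1, diff=0 [OK], height=0
  node 40: h_left=1, h_right=0, diff=1 [OK], height=2
  node 31: h_left=2, h_right=2, diff=0 [OK], height=3
All nodes satisfy the balance condition.
Result: Balanced


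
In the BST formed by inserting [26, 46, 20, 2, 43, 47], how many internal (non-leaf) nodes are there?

Tree built from: [26, 46, 20, 2, 43, 47]
Tree (level-order array): [26, 20, 46, 2, None, 43, 47]
Rule: An internal node has at least one child.
Per-node child counts:
  node 26: 2 child(ren)
  node 20: 1 child(ren)
  node 2: 0 child(ren)
  node 46: 2 child(ren)
  node 43: 0 child(ren)
  node 47: 0 child(ren)
Matching nodes: [26, 20, 46]
Count of internal (non-leaf) nodes: 3


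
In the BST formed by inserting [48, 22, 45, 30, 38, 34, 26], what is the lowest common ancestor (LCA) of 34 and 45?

Tree insertion order: [48, 22, 45, 30, 38, 34, 26]
Tree (level-order array): [48, 22, None, None, 45, 30, None, 26, 38, None, None, 34]
In a BST, the LCA of p=34, q=45 is the first node v on the
root-to-leaf path with p <= v <= q (go left if both < v, right if both > v).
Walk from root:
  at 48: both 34 and 45 < 48, go left
  at 22: both 34 and 45 > 22, go right
  at 45: 34 <= 45 <= 45, this is the LCA
LCA = 45


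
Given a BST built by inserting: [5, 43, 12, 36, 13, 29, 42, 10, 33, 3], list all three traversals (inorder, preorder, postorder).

Tree insertion order: [5, 43, 12, 36, 13, 29, 42, 10, 33, 3]
Tree (level-order array): [5, 3, 43, None, None, 12, None, 10, 36, None, None, 13, 42, None, 29, None, None, None, 33]
Inorder (L, root, R): [3, 5, 10, 12, 13, 29, 33, 36, 42, 43]
Preorder (root, L, R): [5, 3, 43, 12, 10, 36, 13, 29, 33, 42]
Postorder (L, R, root): [3, 10, 33, 29, 13, 42, 36, 12, 43, 5]


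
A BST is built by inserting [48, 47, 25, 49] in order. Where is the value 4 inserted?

Starting tree (level order): [48, 47, 49, 25]
Insertion path: 48 -> 47 -> 25
Result: insert 4 as left child of 25
Final tree (level order): [48, 47, 49, 25, None, None, None, 4]


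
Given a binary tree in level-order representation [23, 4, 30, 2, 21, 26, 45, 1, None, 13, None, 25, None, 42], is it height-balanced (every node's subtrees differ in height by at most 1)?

Tree (level-order array): [23, 4, 30, 2, 21, 26, 45, 1, None, 13, None, 25, None, 42]
Definition: a tree is height-balanced if, at every node, |h(left) - h(right)| <= 1 (empty subtree has height -1).
Bottom-up per-node check:
  node 1: h_left=-1, h_right=-1, diff=0 [OK], height=0
  node 2: h_left=0, h_right=-1, diff=1 [OK], height=1
  node 13: h_left=-1, h_right=-1, diff=0 [OK], height=0
  node 21: h_left=0, h_right=-1, diff=1 [OK], height=1
  node 4: h_left=1, h_right=1, diff=0 [OK], height=2
  node 25: h_left=-1, h_right=-1, diff=0 [OK], height=0
  node 26: h_left=0, h_right=-1, diff=1 [OK], height=1
  node 42: h_left=-1, h_right=-1, diff=0 [OK], height=0
  node 45: h_left=0, h_right=-1, diff=1 [OK], height=1
  node 30: h_left=1, h_right=1, diff=0 [OK], height=2
  node 23: h_left=2, h_right=2, diff=0 [OK], height=3
All nodes satisfy the balance condition.
Result: Balanced


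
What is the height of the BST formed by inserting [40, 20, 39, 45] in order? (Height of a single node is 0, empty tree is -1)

Insertion order: [40, 20, 39, 45]
Tree (level-order array): [40, 20, 45, None, 39]
Compute height bottom-up (empty subtree = -1):
  height(39) = 1 + max(-1, -1) = 0
  height(20) = 1 + max(-1, 0) = 1
  height(45) = 1 + max(-1, -1) = 0
  height(40) = 1 + max(1, 0) = 2
Height = 2


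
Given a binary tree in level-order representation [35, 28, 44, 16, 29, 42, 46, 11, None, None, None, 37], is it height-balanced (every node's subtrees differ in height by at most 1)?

Tree (level-order array): [35, 28, 44, 16, 29, 42, 46, 11, None, None, None, 37]
Definition: a tree is height-balanced if, at every node, |h(left) - h(right)| <= 1 (empty subtree has height -1).
Bottom-up per-node check:
  node 11: h_left=-1, h_right=-1, diff=0 [OK], height=0
  node 16: h_left=0, h_right=-1, diff=1 [OK], height=1
  node 29: h_left=-1, h_right=-1, diff=0 [OK], height=0
  node 28: h_left=1, h_right=0, diff=1 [OK], height=2
  node 37: h_left=-1, h_right=-1, diff=0 [OK], height=0
  node 42: h_left=0, h_right=-1, diff=1 [OK], height=1
  node 46: h_left=-1, h_right=-1, diff=0 [OK], height=0
  node 44: h_left=1, h_right=0, diff=1 [OK], height=2
  node 35: h_left=2, h_right=2, diff=0 [OK], height=3
All nodes satisfy the balance condition.
Result: Balanced


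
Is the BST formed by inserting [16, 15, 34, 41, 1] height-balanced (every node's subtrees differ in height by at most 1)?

Tree (level-order array): [16, 15, 34, 1, None, None, 41]
Definition: a tree is height-balanced if, at every node, |h(left) - h(right)| <= 1 (empty subtree has height -1).
Bottom-up per-node check:
  node 1: h_left=-1, h_right=-1, diff=0 [OK], height=0
  node 15: h_left=0, h_right=-1, diff=1 [OK], height=1
  node 41: h_left=-1, h_right=-1, diff=0 [OK], height=0
  node 34: h_left=-1, h_right=0, diff=1 [OK], height=1
  node 16: h_left=1, h_right=1, diff=0 [OK], height=2
All nodes satisfy the balance condition.
Result: Balanced


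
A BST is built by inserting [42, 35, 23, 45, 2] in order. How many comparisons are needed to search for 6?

Search path for 6: 42 -> 35 -> 23 -> 2
Found: False
Comparisons: 4


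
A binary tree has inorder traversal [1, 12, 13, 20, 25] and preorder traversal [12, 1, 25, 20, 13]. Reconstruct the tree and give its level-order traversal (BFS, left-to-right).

Inorder:  [1, 12, 13, 20, 25]
Preorder: [12, 1, 25, 20, 13]
Algorithm: preorder visits root first, so consume preorder in order;
for each root, split the current inorder slice at that value into
left-subtree inorder and right-subtree inorder, then recurse.
Recursive splits:
  root=12; inorder splits into left=[1], right=[13, 20, 25]
  root=1; inorder splits into left=[], right=[]
  root=25; inorder splits into left=[13, 20], right=[]
  root=20; inorder splits into left=[13], right=[]
  root=13; inorder splits into left=[], right=[]
Reconstructed level-order: [12, 1, 25, 20, 13]


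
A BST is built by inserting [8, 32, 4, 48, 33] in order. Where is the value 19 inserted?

Starting tree (level order): [8, 4, 32, None, None, None, 48, 33]
Insertion path: 8 -> 32
Result: insert 19 as left child of 32
Final tree (level order): [8, 4, 32, None, None, 19, 48, None, None, 33]


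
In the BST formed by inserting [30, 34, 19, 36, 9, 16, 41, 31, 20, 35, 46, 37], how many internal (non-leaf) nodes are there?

Tree built from: [30, 34, 19, 36, 9, 16, 41, 31, 20, 35, 46, 37]
Tree (level-order array): [30, 19, 34, 9, 20, 31, 36, None, 16, None, None, None, None, 35, 41, None, None, None, None, 37, 46]
Rule: An internal node has at least one child.
Per-node child counts:
  node 30: 2 child(ren)
  node 19: 2 child(ren)
  node 9: 1 child(ren)
  node 16: 0 child(ren)
  node 20: 0 child(ren)
  node 34: 2 child(ren)
  node 31: 0 child(ren)
  node 36: 2 child(ren)
  node 35: 0 child(ren)
  node 41: 2 child(ren)
  node 37: 0 child(ren)
  node 46: 0 child(ren)
Matching nodes: [30, 19, 9, 34, 36, 41]
Count of internal (non-leaf) nodes: 6


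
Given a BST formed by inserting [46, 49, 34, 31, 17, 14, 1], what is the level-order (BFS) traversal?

Tree insertion order: [46, 49, 34, 31, 17, 14, 1]
Tree (level-order array): [46, 34, 49, 31, None, None, None, 17, None, 14, None, 1]
BFS from the root, enqueuing left then right child of each popped node:
  queue [46] -> pop 46, enqueue [34, 49], visited so far: [46]
  queue [34, 49] -> pop 34, enqueue [31], visited so far: [46, 34]
  queue [49, 31] -> pop 49, enqueue [none], visited so far: [46, 34, 49]
  queue [31] -> pop 31, enqueue [17], visited so far: [46, 34, 49, 31]
  queue [17] -> pop 17, enqueue [14], visited so far: [46, 34, 49, 31, 17]
  queue [14] -> pop 14, enqueue [1], visited so far: [46, 34, 49, 31, 17, 14]
  queue [1] -> pop 1, enqueue [none], visited so far: [46, 34, 49, 31, 17, 14, 1]
Result: [46, 34, 49, 31, 17, 14, 1]


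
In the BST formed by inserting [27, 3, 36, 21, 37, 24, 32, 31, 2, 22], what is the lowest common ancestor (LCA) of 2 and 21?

Tree insertion order: [27, 3, 36, 21, 37, 24, 32, 31, 2, 22]
Tree (level-order array): [27, 3, 36, 2, 21, 32, 37, None, None, None, 24, 31, None, None, None, 22]
In a BST, the LCA of p=2, q=21 is the first node v on the
root-to-leaf path with p <= v <= q (go left if both < v, right if both > v).
Walk from root:
  at 27: both 2 and 21 < 27, go left
  at 3: 2 <= 3 <= 21, this is the LCA
LCA = 3


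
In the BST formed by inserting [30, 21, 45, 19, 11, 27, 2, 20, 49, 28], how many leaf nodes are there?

Tree built from: [30, 21, 45, 19, 11, 27, 2, 20, 49, 28]
Tree (level-order array): [30, 21, 45, 19, 27, None, 49, 11, 20, None, 28, None, None, 2]
Rule: A leaf has 0 children.
Per-node child counts:
  node 30: 2 child(ren)
  node 21: 2 child(ren)
  node 19: 2 child(ren)
  node 11: 1 child(ren)
  node 2: 0 child(ren)
  node 20: 0 child(ren)
  node 27: 1 child(ren)
  node 28: 0 child(ren)
  node 45: 1 child(ren)
  node 49: 0 child(ren)
Matching nodes: [2, 20, 28, 49]
Count of leaf nodes: 4


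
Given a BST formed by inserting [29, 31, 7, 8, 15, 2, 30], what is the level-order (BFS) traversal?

Tree insertion order: [29, 31, 7, 8, 15, 2, 30]
Tree (level-order array): [29, 7, 31, 2, 8, 30, None, None, None, None, 15]
BFS from the root, enqueuing left then right child of each popped node:
  queue [29] -> pop 29, enqueue [7, 31], visited so far: [29]
  queue [7, 31] -> pop 7, enqueue [2, 8], visited so far: [29, 7]
  queue [31, 2, 8] -> pop 31, enqueue [30], visited so far: [29, 7, 31]
  queue [2, 8, 30] -> pop 2, enqueue [none], visited so far: [29, 7, 31, 2]
  queue [8, 30] -> pop 8, enqueue [15], visited so far: [29, 7, 31, 2, 8]
  queue [30, 15] -> pop 30, enqueue [none], visited so far: [29, 7, 31, 2, 8, 30]
  queue [15] -> pop 15, enqueue [none], visited so far: [29, 7, 31, 2, 8, 30, 15]
Result: [29, 7, 31, 2, 8, 30, 15]


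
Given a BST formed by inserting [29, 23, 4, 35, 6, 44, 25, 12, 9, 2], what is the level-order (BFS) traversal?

Tree insertion order: [29, 23, 4, 35, 6, 44, 25, 12, 9, 2]
Tree (level-order array): [29, 23, 35, 4, 25, None, 44, 2, 6, None, None, None, None, None, None, None, 12, 9]
BFS from the root, enqueuing left then right child of each popped node:
  queue [29] -> pop 29, enqueue [23, 35], visited so far: [29]
  queue [23, 35] -> pop 23, enqueue [4, 25], visited so far: [29, 23]
  queue [35, 4, 25] -> pop 35, enqueue [44], visited so far: [29, 23, 35]
  queue [4, 25, 44] -> pop 4, enqueue [2, 6], visited so far: [29, 23, 35, 4]
  queue [25, 44, 2, 6] -> pop 25, enqueue [none], visited so far: [29, 23, 35, 4, 25]
  queue [44, 2, 6] -> pop 44, enqueue [none], visited so far: [29, 23, 35, 4, 25, 44]
  queue [2, 6] -> pop 2, enqueue [none], visited so far: [29, 23, 35, 4, 25, 44, 2]
  queue [6] -> pop 6, enqueue [12], visited so far: [29, 23, 35, 4, 25, 44, 2, 6]
  queue [12] -> pop 12, enqueue [9], visited so far: [29, 23, 35, 4, 25, 44, 2, 6, 12]
  queue [9] -> pop 9, enqueue [none], visited so far: [29, 23, 35, 4, 25, 44, 2, 6, 12, 9]
Result: [29, 23, 35, 4, 25, 44, 2, 6, 12, 9]


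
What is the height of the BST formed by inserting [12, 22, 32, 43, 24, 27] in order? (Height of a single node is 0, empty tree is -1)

Insertion order: [12, 22, 32, 43, 24, 27]
Tree (level-order array): [12, None, 22, None, 32, 24, 43, None, 27]
Compute height bottom-up (empty subtree = -1):
  height(27) = 1 + max(-1, -1) = 0
  height(24) = 1 + max(-1, 0) = 1
  height(43) = 1 + max(-1, -1) = 0
  height(32) = 1 + max(1, 0) = 2
  height(22) = 1 + max(-1, 2) = 3
  height(12) = 1 + max(-1, 3) = 4
Height = 4


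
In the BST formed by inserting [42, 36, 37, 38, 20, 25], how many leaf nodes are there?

Tree built from: [42, 36, 37, 38, 20, 25]
Tree (level-order array): [42, 36, None, 20, 37, None, 25, None, 38]
Rule: A leaf has 0 children.
Per-node child counts:
  node 42: 1 child(ren)
  node 36: 2 child(ren)
  node 20: 1 child(ren)
  node 25: 0 child(ren)
  node 37: 1 child(ren)
  node 38: 0 child(ren)
Matching nodes: [25, 38]
Count of leaf nodes: 2


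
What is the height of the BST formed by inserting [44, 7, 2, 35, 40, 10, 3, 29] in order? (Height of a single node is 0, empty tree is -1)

Insertion order: [44, 7, 2, 35, 40, 10, 3, 29]
Tree (level-order array): [44, 7, None, 2, 35, None, 3, 10, 40, None, None, None, 29]
Compute height bottom-up (empty subtree = -1):
  height(3) = 1 + max(-1, -1) = 0
  height(2) = 1 + max(-1, 0) = 1
  height(29) = 1 + max(-1, -1) = 0
  height(10) = 1 + max(-1, 0) = 1
  height(40) = 1 + max(-1, -1) = 0
  height(35) = 1 + max(1, 0) = 2
  height(7) = 1 + max(1, 2) = 3
  height(44) = 1 + max(3, -1) = 4
Height = 4


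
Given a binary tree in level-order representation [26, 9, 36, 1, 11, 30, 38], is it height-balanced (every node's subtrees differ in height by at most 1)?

Tree (level-order array): [26, 9, 36, 1, 11, 30, 38]
Definition: a tree is height-balanced if, at every node, |h(left) - h(right)| <= 1 (empty subtree has height -1).
Bottom-up per-node check:
  node 1: h_left=-1, h_right=-1, diff=0 [OK], height=0
  node 11: h_left=-1, h_right=-1, diff=0 [OK], height=0
  node 9: h_left=0, h_right=0, diff=0 [OK], height=1
  node 30: h_left=-1, h_right=-1, diff=0 [OK], height=0
  node 38: h_left=-1, h_right=-1, diff=0 [OK], height=0
  node 36: h_left=0, h_right=0, diff=0 [OK], height=1
  node 26: h_left=1, h_right=1, diff=0 [OK], height=2
All nodes satisfy the balance condition.
Result: Balanced


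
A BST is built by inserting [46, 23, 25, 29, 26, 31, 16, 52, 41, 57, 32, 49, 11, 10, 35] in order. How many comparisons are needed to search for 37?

Search path for 37: 46 -> 23 -> 25 -> 29 -> 31 -> 41 -> 32 -> 35
Found: False
Comparisons: 8


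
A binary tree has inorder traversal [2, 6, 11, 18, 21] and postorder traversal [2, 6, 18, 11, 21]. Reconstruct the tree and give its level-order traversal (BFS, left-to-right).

Inorder:   [2, 6, 11, 18, 21]
Postorder: [2, 6, 18, 11, 21]
Algorithm: postorder visits root last, so walk postorder right-to-left;
each value is the root of the current inorder slice — split it at that
value, recurse on the right subtree first, then the left.
Recursive splits:
  root=21; inorder splits into left=[2, 6, 11, 18], right=[]
  root=11; inorder splits into left=[2, 6], right=[18]
  root=18; inorder splits into left=[], right=[]
  root=6; inorder splits into left=[2], right=[]
  root=2; inorder splits into left=[], right=[]
Reconstructed level-order: [21, 11, 6, 18, 2]


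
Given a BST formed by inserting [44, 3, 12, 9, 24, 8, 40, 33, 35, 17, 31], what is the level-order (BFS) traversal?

Tree insertion order: [44, 3, 12, 9, 24, 8, 40, 33, 35, 17, 31]
Tree (level-order array): [44, 3, None, None, 12, 9, 24, 8, None, 17, 40, None, None, None, None, 33, None, 31, 35]
BFS from the root, enqueuing left then right child of each popped node:
  queue [44] -> pop 44, enqueue [3], visited so far: [44]
  queue [3] -> pop 3, enqueue [12], visited so far: [44, 3]
  queue [12] -> pop 12, enqueue [9, 24], visited so far: [44, 3, 12]
  queue [9, 24] -> pop 9, enqueue [8], visited so far: [44, 3, 12, 9]
  queue [24, 8] -> pop 24, enqueue [17, 40], visited so far: [44, 3, 12, 9, 24]
  queue [8, 17, 40] -> pop 8, enqueue [none], visited so far: [44, 3, 12, 9, 24, 8]
  queue [17, 40] -> pop 17, enqueue [none], visited so far: [44, 3, 12, 9, 24, 8, 17]
  queue [40] -> pop 40, enqueue [33], visited so far: [44, 3, 12, 9, 24, 8, 17, 40]
  queue [33] -> pop 33, enqueue [31, 35], visited so far: [44, 3, 12, 9, 24, 8, 17, 40, 33]
  queue [31, 35] -> pop 31, enqueue [none], visited so far: [44, 3, 12, 9, 24, 8, 17, 40, 33, 31]
  queue [35] -> pop 35, enqueue [none], visited so far: [44, 3, 12, 9, 24, 8, 17, 40, 33, 31, 35]
Result: [44, 3, 12, 9, 24, 8, 17, 40, 33, 31, 35]


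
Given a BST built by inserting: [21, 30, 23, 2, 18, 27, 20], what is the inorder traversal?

Tree insertion order: [21, 30, 23, 2, 18, 27, 20]
Tree (level-order array): [21, 2, 30, None, 18, 23, None, None, 20, None, 27]
Inorder traversal: [2, 18, 20, 21, 23, 27, 30]


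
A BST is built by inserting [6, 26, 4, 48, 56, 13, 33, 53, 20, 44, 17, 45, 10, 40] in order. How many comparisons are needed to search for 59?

Search path for 59: 6 -> 26 -> 48 -> 56
Found: False
Comparisons: 4


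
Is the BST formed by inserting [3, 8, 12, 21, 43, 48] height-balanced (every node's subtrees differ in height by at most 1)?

Tree (level-order array): [3, None, 8, None, 12, None, 21, None, 43, None, 48]
Definition: a tree is height-balanced if, at every node, |h(left) - h(right)| <= 1 (empty subtree has height -1).
Bottom-up per-node check:
  node 48: h_left=-1, h_right=-1, diff=0 [OK], height=0
  node 43: h_left=-1, h_right=0, diff=1 [OK], height=1
  node 21: h_left=-1, h_right=1, diff=2 [FAIL (|-1-1|=2 > 1)], height=2
  node 12: h_left=-1, h_right=2, diff=3 [FAIL (|-1-2|=3 > 1)], height=3
  node 8: h_left=-1, h_right=3, diff=4 [FAIL (|-1-3|=4 > 1)], height=4
  node 3: h_left=-1, h_right=4, diff=5 [FAIL (|-1-4|=5 > 1)], height=5
Node 21 violates the condition: |-1 - 1| = 2 > 1.
Result: Not balanced


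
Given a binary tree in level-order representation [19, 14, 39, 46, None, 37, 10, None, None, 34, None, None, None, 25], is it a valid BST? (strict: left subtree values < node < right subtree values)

Level-order array: [19, 14, 39, 46, None, 37, 10, None, None, 34, None, None, None, 25]
Validate using subtree bounds (lo, hi): at each node, require lo < value < hi,
then recurse left with hi=value and right with lo=value.
Preorder trace (stopping at first violation):
  at node 19 with bounds (-inf, +inf): OK
  at node 14 with bounds (-inf, 19): OK
  at node 46 with bounds (-inf, 14): VIOLATION
Node 46 violates its bound: not (-inf < 46 < 14).
Result: Not a valid BST


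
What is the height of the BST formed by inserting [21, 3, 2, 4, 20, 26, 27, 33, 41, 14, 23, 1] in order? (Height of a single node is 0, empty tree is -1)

Insertion order: [21, 3, 2, 4, 20, 26, 27, 33, 41, 14, 23, 1]
Tree (level-order array): [21, 3, 26, 2, 4, 23, 27, 1, None, None, 20, None, None, None, 33, None, None, 14, None, None, 41]
Compute height bottom-up (empty subtree = -1):
  height(1) = 1 + max(-1, -1) = 0
  height(2) = 1 + max(0, -1) = 1
  height(14) = 1 + max(-1, -1) = 0
  height(20) = 1 + max(0, -1) = 1
  height(4) = 1 + max(-1, 1) = 2
  height(3) = 1 + max(1, 2) = 3
  height(23) = 1 + max(-1, -1) = 0
  height(41) = 1 + max(-1, -1) = 0
  height(33) = 1 + max(-1, 0) = 1
  height(27) = 1 + max(-1, 1) = 2
  height(26) = 1 + max(0, 2) = 3
  height(21) = 1 + max(3, 3) = 4
Height = 4


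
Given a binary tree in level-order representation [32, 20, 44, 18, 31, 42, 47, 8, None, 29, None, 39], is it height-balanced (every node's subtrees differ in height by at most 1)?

Tree (level-order array): [32, 20, 44, 18, 31, 42, 47, 8, None, 29, None, 39]
Definition: a tree is height-balanced if, at every node, |h(left) - h(right)| <= 1 (empty subtree has height -1).
Bottom-up per-node check:
  node 8: h_left=-1, h_right=-1, diff=0 [OK], height=0
  node 18: h_left=0, h_right=-1, diff=1 [OK], height=1
  node 29: h_left=-1, h_right=-1, diff=0 [OK], height=0
  node 31: h_left=0, h_right=-1, diff=1 [OK], height=1
  node 20: h_left=1, h_right=1, diff=0 [OK], height=2
  node 39: h_left=-1, h_right=-1, diff=0 [OK], height=0
  node 42: h_left=0, h_right=-1, diff=1 [OK], height=1
  node 47: h_left=-1, h_right=-1, diff=0 [OK], height=0
  node 44: h_left=1, h_right=0, diff=1 [OK], height=2
  node 32: h_left=2, h_right=2, diff=0 [OK], height=3
All nodes satisfy the balance condition.
Result: Balanced


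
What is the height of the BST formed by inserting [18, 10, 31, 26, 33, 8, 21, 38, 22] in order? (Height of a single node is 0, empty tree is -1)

Insertion order: [18, 10, 31, 26, 33, 8, 21, 38, 22]
Tree (level-order array): [18, 10, 31, 8, None, 26, 33, None, None, 21, None, None, 38, None, 22]
Compute height bottom-up (empty subtree = -1):
  height(8) = 1 + max(-1, -1) = 0
  height(10) = 1 + max(0, -1) = 1
  height(22) = 1 + max(-1, -1) = 0
  height(21) = 1 + max(-1, 0) = 1
  height(26) = 1 + max(1, -1) = 2
  height(38) = 1 + max(-1, -1) = 0
  height(33) = 1 + max(-1, 0) = 1
  height(31) = 1 + max(2, 1) = 3
  height(18) = 1 + max(1, 3) = 4
Height = 4


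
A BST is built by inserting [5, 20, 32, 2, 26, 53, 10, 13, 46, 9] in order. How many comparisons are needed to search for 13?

Search path for 13: 5 -> 20 -> 10 -> 13
Found: True
Comparisons: 4


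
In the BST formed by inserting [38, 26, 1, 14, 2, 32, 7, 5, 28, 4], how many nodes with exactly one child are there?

Tree built from: [38, 26, 1, 14, 2, 32, 7, 5, 28, 4]
Tree (level-order array): [38, 26, None, 1, 32, None, 14, 28, None, 2, None, None, None, None, 7, 5, None, 4]
Rule: These are nodes with exactly 1 non-null child.
Per-node child counts:
  node 38: 1 child(ren)
  node 26: 2 child(ren)
  node 1: 1 child(ren)
  node 14: 1 child(ren)
  node 2: 1 child(ren)
  node 7: 1 child(ren)
  node 5: 1 child(ren)
  node 4: 0 child(ren)
  node 32: 1 child(ren)
  node 28: 0 child(ren)
Matching nodes: [38, 1, 14, 2, 7, 5, 32]
Count of nodes with exactly one child: 7


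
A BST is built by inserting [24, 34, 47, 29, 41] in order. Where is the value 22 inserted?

Starting tree (level order): [24, None, 34, 29, 47, None, None, 41]
Insertion path: 24
Result: insert 22 as left child of 24
Final tree (level order): [24, 22, 34, None, None, 29, 47, None, None, 41]


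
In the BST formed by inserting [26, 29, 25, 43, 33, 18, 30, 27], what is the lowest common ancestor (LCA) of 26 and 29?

Tree insertion order: [26, 29, 25, 43, 33, 18, 30, 27]
Tree (level-order array): [26, 25, 29, 18, None, 27, 43, None, None, None, None, 33, None, 30]
In a BST, the LCA of p=26, q=29 is the first node v on the
root-to-leaf path with p <= v <= q (go left if both < v, right if both > v).
Walk from root:
  at 26: 26 <= 26 <= 29, this is the LCA
LCA = 26


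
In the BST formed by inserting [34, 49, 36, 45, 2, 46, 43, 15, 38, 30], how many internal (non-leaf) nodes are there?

Tree built from: [34, 49, 36, 45, 2, 46, 43, 15, 38, 30]
Tree (level-order array): [34, 2, 49, None, 15, 36, None, None, 30, None, 45, None, None, 43, 46, 38]
Rule: An internal node has at least one child.
Per-node child counts:
  node 34: 2 child(ren)
  node 2: 1 child(ren)
  node 15: 1 child(ren)
  node 30: 0 child(ren)
  node 49: 1 child(ren)
  node 36: 1 child(ren)
  node 45: 2 child(ren)
  node 43: 1 child(ren)
  node 38: 0 child(ren)
  node 46: 0 child(ren)
Matching nodes: [34, 2, 15, 49, 36, 45, 43]
Count of internal (non-leaf) nodes: 7


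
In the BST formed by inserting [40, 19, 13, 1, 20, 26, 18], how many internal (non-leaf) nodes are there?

Tree built from: [40, 19, 13, 1, 20, 26, 18]
Tree (level-order array): [40, 19, None, 13, 20, 1, 18, None, 26]
Rule: An internal node has at least one child.
Per-node child counts:
  node 40: 1 child(ren)
  node 19: 2 child(ren)
  node 13: 2 child(ren)
  node 1: 0 child(ren)
  node 18: 0 child(ren)
  node 20: 1 child(ren)
  node 26: 0 child(ren)
Matching nodes: [40, 19, 13, 20]
Count of internal (non-leaf) nodes: 4


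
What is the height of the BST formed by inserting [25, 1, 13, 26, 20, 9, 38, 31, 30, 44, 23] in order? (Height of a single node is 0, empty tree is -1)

Insertion order: [25, 1, 13, 26, 20, 9, 38, 31, 30, 44, 23]
Tree (level-order array): [25, 1, 26, None, 13, None, 38, 9, 20, 31, 44, None, None, None, 23, 30]
Compute height bottom-up (empty subtree = -1):
  height(9) = 1 + max(-1, -1) = 0
  height(23) = 1 + max(-1, -1) = 0
  height(20) = 1 + max(-1, 0) = 1
  height(13) = 1 + max(0, 1) = 2
  height(1) = 1 + max(-1, 2) = 3
  height(30) = 1 + max(-1, -1) = 0
  height(31) = 1 + max(0, -1) = 1
  height(44) = 1 + max(-1, -1) = 0
  height(38) = 1 + max(1, 0) = 2
  height(26) = 1 + max(-1, 2) = 3
  height(25) = 1 + max(3, 3) = 4
Height = 4


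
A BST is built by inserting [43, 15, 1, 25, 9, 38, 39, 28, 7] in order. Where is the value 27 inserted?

Starting tree (level order): [43, 15, None, 1, 25, None, 9, None, 38, 7, None, 28, 39]
Insertion path: 43 -> 15 -> 25 -> 38 -> 28
Result: insert 27 as left child of 28
Final tree (level order): [43, 15, None, 1, 25, None, 9, None, 38, 7, None, 28, 39, None, None, 27]


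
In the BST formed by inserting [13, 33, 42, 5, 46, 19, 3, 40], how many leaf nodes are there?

Tree built from: [13, 33, 42, 5, 46, 19, 3, 40]
Tree (level-order array): [13, 5, 33, 3, None, 19, 42, None, None, None, None, 40, 46]
Rule: A leaf has 0 children.
Per-node child counts:
  node 13: 2 child(ren)
  node 5: 1 child(ren)
  node 3: 0 child(ren)
  node 33: 2 child(ren)
  node 19: 0 child(ren)
  node 42: 2 child(ren)
  node 40: 0 child(ren)
  node 46: 0 child(ren)
Matching nodes: [3, 19, 40, 46]
Count of leaf nodes: 4


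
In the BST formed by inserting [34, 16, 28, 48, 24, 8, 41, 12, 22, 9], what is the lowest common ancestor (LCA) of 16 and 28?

Tree insertion order: [34, 16, 28, 48, 24, 8, 41, 12, 22, 9]
Tree (level-order array): [34, 16, 48, 8, 28, 41, None, None, 12, 24, None, None, None, 9, None, 22]
In a BST, the LCA of p=16, q=28 is the first node v on the
root-to-leaf path with p <= v <= q (go left if both < v, right if both > v).
Walk from root:
  at 34: both 16 and 28 < 34, go left
  at 16: 16 <= 16 <= 28, this is the LCA
LCA = 16


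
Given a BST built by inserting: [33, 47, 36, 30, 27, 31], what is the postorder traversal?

Tree insertion order: [33, 47, 36, 30, 27, 31]
Tree (level-order array): [33, 30, 47, 27, 31, 36]
Postorder traversal: [27, 31, 30, 36, 47, 33]


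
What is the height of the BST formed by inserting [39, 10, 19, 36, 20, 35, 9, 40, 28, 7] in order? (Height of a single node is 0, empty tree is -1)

Insertion order: [39, 10, 19, 36, 20, 35, 9, 40, 28, 7]
Tree (level-order array): [39, 10, 40, 9, 19, None, None, 7, None, None, 36, None, None, 20, None, None, 35, 28]
Compute height bottom-up (empty subtree = -1):
  height(7) = 1 + max(-1, -1) = 0
  height(9) = 1 + max(0, -1) = 1
  height(28) = 1 + max(-1, -1) = 0
  height(35) = 1 + max(0, -1) = 1
  height(20) = 1 + max(-1, 1) = 2
  height(36) = 1 + max(2, -1) = 3
  height(19) = 1 + max(-1, 3) = 4
  height(10) = 1 + max(1, 4) = 5
  height(40) = 1 + max(-1, -1) = 0
  height(39) = 1 + max(5, 0) = 6
Height = 6


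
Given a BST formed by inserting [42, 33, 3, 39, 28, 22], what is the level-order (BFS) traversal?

Tree insertion order: [42, 33, 3, 39, 28, 22]
Tree (level-order array): [42, 33, None, 3, 39, None, 28, None, None, 22]
BFS from the root, enqueuing left then right child of each popped node:
  queue [42] -> pop 42, enqueue [33], visited so far: [42]
  queue [33] -> pop 33, enqueue [3, 39], visited so far: [42, 33]
  queue [3, 39] -> pop 3, enqueue [28], visited so far: [42, 33, 3]
  queue [39, 28] -> pop 39, enqueue [none], visited so far: [42, 33, 3, 39]
  queue [28] -> pop 28, enqueue [22], visited so far: [42, 33, 3, 39, 28]
  queue [22] -> pop 22, enqueue [none], visited so far: [42, 33, 3, 39, 28, 22]
Result: [42, 33, 3, 39, 28, 22]


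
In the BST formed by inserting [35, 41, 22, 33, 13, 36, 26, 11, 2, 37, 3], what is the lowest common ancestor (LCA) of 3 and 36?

Tree insertion order: [35, 41, 22, 33, 13, 36, 26, 11, 2, 37, 3]
Tree (level-order array): [35, 22, 41, 13, 33, 36, None, 11, None, 26, None, None, 37, 2, None, None, None, None, None, None, 3]
In a BST, the LCA of p=3, q=36 is the first node v on the
root-to-leaf path with p <= v <= q (go left if both < v, right if both > v).
Walk from root:
  at 35: 3 <= 35 <= 36, this is the LCA
LCA = 35


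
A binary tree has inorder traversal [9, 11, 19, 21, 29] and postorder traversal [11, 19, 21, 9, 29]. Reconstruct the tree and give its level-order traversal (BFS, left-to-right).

Inorder:   [9, 11, 19, 21, 29]
Postorder: [11, 19, 21, 9, 29]
Algorithm: postorder visits root last, so walk postorder right-to-left;
each value is the root of the current inorder slice — split it at that
value, recurse on the right subtree first, then the left.
Recursive splits:
  root=29; inorder splits into left=[9, 11, 19, 21], right=[]
  root=9; inorder splits into left=[], right=[11, 19, 21]
  root=21; inorder splits into left=[11, 19], right=[]
  root=19; inorder splits into left=[11], right=[]
  root=11; inorder splits into left=[], right=[]
Reconstructed level-order: [29, 9, 21, 19, 11]


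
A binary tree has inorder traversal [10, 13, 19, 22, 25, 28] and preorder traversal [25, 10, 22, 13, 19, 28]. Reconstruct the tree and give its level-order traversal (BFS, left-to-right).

Inorder:  [10, 13, 19, 22, 25, 28]
Preorder: [25, 10, 22, 13, 19, 28]
Algorithm: preorder visits root first, so consume preorder in order;
for each root, split the current inorder slice at that value into
left-subtree inorder and right-subtree inorder, then recurse.
Recursive splits:
  root=25; inorder splits into left=[10, 13, 19, 22], right=[28]
  root=10; inorder splits into left=[], right=[13, 19, 22]
  root=22; inorder splits into left=[13, 19], right=[]
  root=13; inorder splits into left=[], right=[19]
  root=19; inorder splits into left=[], right=[]
  root=28; inorder splits into left=[], right=[]
Reconstructed level-order: [25, 10, 28, 22, 13, 19]


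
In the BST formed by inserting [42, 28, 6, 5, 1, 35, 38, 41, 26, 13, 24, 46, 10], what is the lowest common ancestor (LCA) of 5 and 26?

Tree insertion order: [42, 28, 6, 5, 1, 35, 38, 41, 26, 13, 24, 46, 10]
Tree (level-order array): [42, 28, 46, 6, 35, None, None, 5, 26, None, 38, 1, None, 13, None, None, 41, None, None, 10, 24]
In a BST, the LCA of p=5, q=26 is the first node v on the
root-to-leaf path with p <= v <= q (go left if both < v, right if both > v).
Walk from root:
  at 42: both 5 and 26 < 42, go left
  at 28: both 5 and 26 < 28, go left
  at 6: 5 <= 6 <= 26, this is the LCA
LCA = 6
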